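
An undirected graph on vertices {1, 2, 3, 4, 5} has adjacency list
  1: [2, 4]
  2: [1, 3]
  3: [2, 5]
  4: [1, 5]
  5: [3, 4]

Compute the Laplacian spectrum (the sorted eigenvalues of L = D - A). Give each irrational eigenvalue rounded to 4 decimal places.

Reading degrees in the order [1, 2, 3, 4, 5] gives [2, 2, 2, 2, 2]; set D = diag(2, 2, 2, 2, 2) and form L = D - A. Diagonalising L (or applying a numerical eigensolver to the 5x5 matrix) gives the spectrum above. The single zero eigenvalue shows the graph is connected. There is one zero in the spectrum, matching the 1 component.

[0, 1.3820, 1.3820, 3.6180, 3.6180]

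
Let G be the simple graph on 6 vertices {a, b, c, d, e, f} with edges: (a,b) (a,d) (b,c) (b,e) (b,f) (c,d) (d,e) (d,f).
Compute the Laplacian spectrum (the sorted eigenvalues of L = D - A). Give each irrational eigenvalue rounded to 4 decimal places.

[0, 2, 2, 2, 4, 6]

Each diagonal entry of L is the vertex degree and each off-diagonal entry is -1 where an edge is present, 0 otherwise; in the order [a, b, c, d, e, f] the diagonal is [2, 4, 2, 4, 2, 2]. Since every row of L sums to 0, the all-ones vector is in the kernel and 0 is an eigenvalue. The single zero eigenvalue shows the graph is connected.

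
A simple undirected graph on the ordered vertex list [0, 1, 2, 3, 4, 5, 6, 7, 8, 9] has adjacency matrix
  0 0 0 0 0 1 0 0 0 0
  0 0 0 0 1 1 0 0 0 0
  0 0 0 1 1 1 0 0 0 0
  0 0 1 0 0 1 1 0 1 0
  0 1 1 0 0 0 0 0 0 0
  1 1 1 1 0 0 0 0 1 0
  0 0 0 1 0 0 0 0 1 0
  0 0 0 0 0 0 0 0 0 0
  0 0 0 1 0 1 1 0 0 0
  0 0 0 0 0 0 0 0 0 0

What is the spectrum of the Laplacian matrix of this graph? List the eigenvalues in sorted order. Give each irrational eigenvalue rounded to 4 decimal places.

[0, 0, 0, 0.8642, 0.8972, 2.3378, 2.8536, 3.6622, 5.1358, 6.2491]

Reading degrees in the order [0, 1, 2, 3, 4, 5, 6, 7, 8, 9] gives [1, 2, 3, 4, 2, 5, 2, 0, 3, 0]; set D = diag(1, 2, 3, 4, 2, 5, 2, 0, 3, 0) and form L = D - A. The multiplicity of 0 as a Laplacian eigenvalue equals the number of connected components. The 3 zero eigenvalues correspond to the 3 connected components.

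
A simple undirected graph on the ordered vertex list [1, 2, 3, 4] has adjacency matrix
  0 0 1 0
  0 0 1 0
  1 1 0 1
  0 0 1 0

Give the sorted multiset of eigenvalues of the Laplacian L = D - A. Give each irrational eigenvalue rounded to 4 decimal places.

With the vertex order [1, 2, 3, 4], the degrees are [1, 1, 3, 1], giving D = diag(1, 1, 3, 1) and L = D - A. L is symmetric positive semidefinite, so every eigenvalue is real and nonnegative. By the matrix-tree theorem the graph has (1/4) * product of the nonzero eigenvalues = 1 spanning tree. The largest eigenvalue, 4, is at most the vertex count 4.

[0, 1, 1, 4]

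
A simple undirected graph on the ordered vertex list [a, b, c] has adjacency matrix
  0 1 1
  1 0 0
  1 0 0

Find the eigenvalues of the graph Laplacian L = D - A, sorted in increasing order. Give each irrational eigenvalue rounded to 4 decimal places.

[0, 1, 3]

Each diagonal entry of L is the vertex degree and each off-diagonal entry is -1 where an edge is present, 0 otherwise; in the order [a, b, c] the diagonal is [2, 1, 1]. The multiplicity of 0 as a Laplacian eigenvalue equals the number of connected components. The single zero eigenvalue shows the graph is connected.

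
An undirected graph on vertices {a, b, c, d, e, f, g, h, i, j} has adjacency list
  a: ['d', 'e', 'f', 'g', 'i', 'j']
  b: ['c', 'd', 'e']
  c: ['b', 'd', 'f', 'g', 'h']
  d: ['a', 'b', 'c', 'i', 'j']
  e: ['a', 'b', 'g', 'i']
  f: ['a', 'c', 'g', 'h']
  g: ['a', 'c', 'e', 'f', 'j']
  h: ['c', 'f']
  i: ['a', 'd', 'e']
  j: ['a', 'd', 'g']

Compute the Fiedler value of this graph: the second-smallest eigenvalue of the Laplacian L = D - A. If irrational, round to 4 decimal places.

Reading degrees in the order [a, b, c, d, e, f, g, h, i, j] gives [6, 3, 5, 5, 4, 4, 5, 2, 3, 3]; set D = diag(6, 3, 5, 5, 4, 4, 5, 2, 3, 3) and form L = D - A. The sorted Laplacian eigenvalues are [0, 1.3464, 2.4017, 2.7428, 3.4889, 4.1698, 5.5179, 6.0582, 6.7435, 7.5308]; the algebraic connectivity is the second entry, 1.3464. By the matrix-tree theorem the graph has (1/10) * product of the nonzero eigenvalues = 21905 spanning trees.

1.3464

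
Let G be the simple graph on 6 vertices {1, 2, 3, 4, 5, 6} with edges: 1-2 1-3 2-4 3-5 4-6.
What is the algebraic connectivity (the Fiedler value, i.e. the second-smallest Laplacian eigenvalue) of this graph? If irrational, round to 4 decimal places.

0.2679

With the vertex order [1, 2, 3, 4, 5, 6], the degrees are [2, 2, 2, 2, 1, 1], giving D = diag(2, 2, 2, 2, 1, 1) and L = D - A. The smallest Laplacian eigenvalue is always 0. The next one, lambda_2 = 0.2679, measures how hard the graph is to disconnect: larger values mean better connectivity. The largest eigenvalue, 3.7321, is at most the vertex count 6.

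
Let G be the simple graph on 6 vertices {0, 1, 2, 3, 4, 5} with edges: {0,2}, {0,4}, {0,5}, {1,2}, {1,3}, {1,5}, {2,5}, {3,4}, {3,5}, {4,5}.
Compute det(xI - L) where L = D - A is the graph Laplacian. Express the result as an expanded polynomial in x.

Reading degrees in the order [0, 1, 2, 3, 4, 5] gives [3, 3, 3, 3, 3, 5]; set D = diag(3, 3, 3, 3, 3, 5) and form L = D - A. Computing det(xI - L) by cofactor expansion (or equivalently via sum-over-permutations) gives x^6 - 20x^5 + 155x^4 - 580x^3 + 1045x^2 - 726x. The constant term is 0 because L is singular (the all-ones vector lies in its kernel). By the matrix-tree theorem the graph has (1/6) * product of the nonzero eigenvalues = 121 spanning trees.

x^6 - 20x^5 + 155x^4 - 580x^3 + 1045x^2 - 726x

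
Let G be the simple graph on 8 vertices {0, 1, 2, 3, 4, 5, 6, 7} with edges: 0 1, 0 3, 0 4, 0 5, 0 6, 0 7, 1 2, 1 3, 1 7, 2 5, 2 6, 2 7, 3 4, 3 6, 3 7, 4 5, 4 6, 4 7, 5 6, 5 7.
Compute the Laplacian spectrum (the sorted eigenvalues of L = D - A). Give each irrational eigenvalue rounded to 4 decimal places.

[0, 3.5188, 3.7857, 5.3111, 6, 6.5392, 7.1701, 7.6751]

Each diagonal entry of L is the vertex degree and each off-diagonal entry is -1 where an edge is present, 0 otherwise; in the order [0, 1, 2, 3, 4, 5, 6, 7] the diagonal is [6, 4, 4, 5, 5, 5, 5, 6]. Diagonalising L (or applying a numerical eigensolver to the 8x8 matrix) gives the spectrum above. The single zero eigenvalue shows the graph is connected.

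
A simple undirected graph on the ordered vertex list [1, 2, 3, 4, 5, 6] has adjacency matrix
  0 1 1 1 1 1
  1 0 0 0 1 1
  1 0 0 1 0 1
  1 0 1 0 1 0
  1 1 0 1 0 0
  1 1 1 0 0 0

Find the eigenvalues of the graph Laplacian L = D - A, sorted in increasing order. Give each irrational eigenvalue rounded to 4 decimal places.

[0, 2.3820, 2.3820, 4.6180, 4.6180, 6]

Reading degrees in the order [1, 2, 3, 4, 5, 6] gives [5, 3, 3, 3, 3, 3]; set D = diag(5, 3, 3, 3, 3, 3) and form L = D - A. L is symmetric positive semidefinite, so every eigenvalue is real and nonnegative.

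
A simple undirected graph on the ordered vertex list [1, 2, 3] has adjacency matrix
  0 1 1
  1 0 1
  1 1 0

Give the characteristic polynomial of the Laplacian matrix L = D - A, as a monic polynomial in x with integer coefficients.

Reading degrees in the order [1, 2, 3] gives [2, 2, 2]; set D = diag(2, 2, 2) and form L = D - A. The eigenvalues of L are [0, 3, 3]; the characteristic polynomial is the product of (x - lambda_i), which multiplies out to x^3 - 6x^2 + 9x. The coefficient of x^2 equals -trace(L) = -6, matching the sum of degrees. By the matrix-tree theorem the graph has (1/3) * product of the nonzero eigenvalues = 3 spanning trees.

x^3 - 6x^2 + 9x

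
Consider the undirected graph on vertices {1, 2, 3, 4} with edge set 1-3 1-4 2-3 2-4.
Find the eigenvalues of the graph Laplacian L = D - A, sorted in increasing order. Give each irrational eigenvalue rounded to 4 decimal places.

[0, 2, 2, 4]

With the vertex order [1, 2, 3, 4], the degrees are [2, 2, 2, 2], giving D = diag(2, 2, 2, 2) and L = D - A. L is symmetric positive semidefinite, so every eigenvalue is real and nonnegative. There is one zero in the spectrum, matching the 1 component. The largest eigenvalue, 4, is at most the vertex count 4.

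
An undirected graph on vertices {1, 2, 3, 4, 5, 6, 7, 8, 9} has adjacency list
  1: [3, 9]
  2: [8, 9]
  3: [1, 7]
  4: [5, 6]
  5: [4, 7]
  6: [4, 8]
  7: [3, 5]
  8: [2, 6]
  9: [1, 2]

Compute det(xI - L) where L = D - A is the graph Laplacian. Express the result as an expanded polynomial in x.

x^9 - 18x^8 + 135x^7 - 546x^6 + 1287x^5 - 1782x^4 + 1386x^3 - 540x^2 + 81x

Each diagonal entry of L is the vertex degree and each off-diagonal entry is -1 where an edge is present, 0 otherwise; in the order [1, 2, 3, 4, 5, 6, 7, 8, 9] the diagonal is [2, 2, 2, 2, 2, 2, 2, 2, 2]. Computing det(xI - L) by cofactor expansion (or equivalently via sum-over-permutations) gives x^9 - 18x^8 + 135x^7 - 546x^6 + 1287x^5 - 1782x^4 + 1386x^3 - 540x^2 + 81x. The coefficient of x^8 equals -trace(L) = -18, matching the sum of degrees. The largest eigenvalue, 3.8794, is at most the vertex count 9.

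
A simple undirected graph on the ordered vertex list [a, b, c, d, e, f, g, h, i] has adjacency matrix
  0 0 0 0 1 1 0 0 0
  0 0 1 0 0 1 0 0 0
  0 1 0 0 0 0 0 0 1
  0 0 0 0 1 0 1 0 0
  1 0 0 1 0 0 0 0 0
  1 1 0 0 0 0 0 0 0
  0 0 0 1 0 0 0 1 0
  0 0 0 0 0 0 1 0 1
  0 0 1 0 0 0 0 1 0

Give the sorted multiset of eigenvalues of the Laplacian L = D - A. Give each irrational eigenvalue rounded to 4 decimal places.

Reading degrees in the order [a, b, c, d, e, f, g, h, i] gives [2, 2, 2, 2, 2, 2, 2, 2, 2]; set D = diag(2, 2, 2, 2, 2, 2, 2, 2, 2) and form L = D - A. The multiplicity of 0 as a Laplacian eigenvalue equals the number of connected components. There is one zero in the spectrum, matching the 1 component.

[0, 0.4679, 0.4679, 1.6527, 1.6527, 3, 3, 3.8794, 3.8794]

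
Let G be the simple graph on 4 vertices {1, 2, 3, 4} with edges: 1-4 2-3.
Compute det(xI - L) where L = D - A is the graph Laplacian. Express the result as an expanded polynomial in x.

Each diagonal entry of L is the vertex degree and each off-diagonal entry is -1 where an edge is present, 0 otherwise; in the order [1, 2, 3, 4] the diagonal is [1, 1, 1, 1]. The eigenvalues of L are [0, 0, 2, 2]; the characteristic polynomial is the product of (x - lambda_i), which multiplies out to x^4 - 4x^3 + 4x^2. The constant term is 0 because L is singular (the all-ones vector lies in its kernel). The largest eigenvalue, 2, is at most the vertex count 4. There are 2 zeros in the spectrum, matching the 2 components.

x^4 - 4x^3 + 4x^2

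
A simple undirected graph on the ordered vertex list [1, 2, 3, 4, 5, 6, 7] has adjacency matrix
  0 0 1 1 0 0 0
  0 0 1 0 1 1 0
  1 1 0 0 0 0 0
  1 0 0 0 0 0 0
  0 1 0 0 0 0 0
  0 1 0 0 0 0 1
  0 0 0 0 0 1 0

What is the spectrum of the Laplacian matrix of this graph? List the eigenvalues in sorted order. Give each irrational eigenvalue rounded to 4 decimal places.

[0, 0.2603, 0.6262, 1.4055, 2.2742, 3.0996, 4.3342]

With the vertex order [1, 2, 3, 4, 5, 6, 7], the degrees are [2, 3, 2, 1, 1, 2, 1], giving D = diag(2, 3, 2, 1, 1, 2, 1) and L = D - A. Since every row of L sums to 0, the all-ones vector is in the kernel and 0 is an eigenvalue. The single zero eigenvalue shows the graph is connected. The largest eigenvalue, 4.3342, is at most the vertex count 7.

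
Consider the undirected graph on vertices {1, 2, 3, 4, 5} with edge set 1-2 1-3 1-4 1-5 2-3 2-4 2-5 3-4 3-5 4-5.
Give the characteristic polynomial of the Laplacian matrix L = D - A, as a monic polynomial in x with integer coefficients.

Reading degrees in the order [1, 2, 3, 4, 5] gives [4, 4, 4, 4, 4]; set D = diag(4, 4, 4, 4, 4) and form L = D - A. Computing det(xI - L) by cofactor expansion (or equivalently via sum-over-permutations) gives x^5 - 20x^4 + 150x^3 - 500x^2 + 625x. The coefficient of x^4 equals -trace(L) = -20, matching the sum of degrees. By the matrix-tree theorem the graph has (1/5) * product of the nonzero eigenvalues = 125 spanning trees.

x^5 - 20x^4 + 150x^3 - 500x^2 + 625x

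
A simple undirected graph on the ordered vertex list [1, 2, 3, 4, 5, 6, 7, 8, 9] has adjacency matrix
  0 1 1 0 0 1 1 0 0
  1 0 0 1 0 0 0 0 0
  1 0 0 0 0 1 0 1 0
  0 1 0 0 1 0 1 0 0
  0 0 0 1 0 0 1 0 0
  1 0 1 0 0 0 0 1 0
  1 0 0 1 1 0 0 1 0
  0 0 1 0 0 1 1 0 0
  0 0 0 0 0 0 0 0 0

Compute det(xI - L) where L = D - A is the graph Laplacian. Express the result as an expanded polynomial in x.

Reading degrees in the order [1, 2, 3, 4, 5, 6, 7, 8, 9] gives [4, 2, 3, 3, 2, 3, 4, 3, 0]; set D = diag(4, 2, 3, 3, 2, 3, 4, 3, 0) and form L = D - A. Computing det(xI - L) by cofactor expansion (or equivalently via sum-over-permutations) gives x^9 - 24x^8 + 238x^7 - 1258x^6 + 3798x^5 - 6472x^4 + 5664x^3 - 1920x^2. The coefficient of x^8 equals -trace(L) = -24, matching the sum of degrees. The largest eigenvalue, 6.1020, is at most the vertex count 9. There are 2 zeros in the spectrum, matching the 2 components.

x^9 - 24x^8 + 238x^7 - 1258x^6 + 3798x^5 - 6472x^4 + 5664x^3 - 1920x^2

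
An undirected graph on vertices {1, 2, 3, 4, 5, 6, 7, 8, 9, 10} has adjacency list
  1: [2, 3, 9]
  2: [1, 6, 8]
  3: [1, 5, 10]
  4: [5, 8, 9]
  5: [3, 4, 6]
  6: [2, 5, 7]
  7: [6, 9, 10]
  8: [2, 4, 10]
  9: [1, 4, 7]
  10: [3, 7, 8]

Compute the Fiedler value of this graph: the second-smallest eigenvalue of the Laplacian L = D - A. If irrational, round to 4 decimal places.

2

Each diagonal entry of L is the vertex degree and each off-diagonal entry is -1 where an edge is present, 0 otherwise; in the order [1, 2, 3, 4, 5, 6, 7, 8, 9, 10] the diagonal is [3, 3, 3, 3, 3, 3, 3, 3, 3, 3]. The smallest Laplacian eigenvalue is always 0. The next one, lambda_2 = 2, measures how hard the graph is to disconnect: larger values mean better connectivity.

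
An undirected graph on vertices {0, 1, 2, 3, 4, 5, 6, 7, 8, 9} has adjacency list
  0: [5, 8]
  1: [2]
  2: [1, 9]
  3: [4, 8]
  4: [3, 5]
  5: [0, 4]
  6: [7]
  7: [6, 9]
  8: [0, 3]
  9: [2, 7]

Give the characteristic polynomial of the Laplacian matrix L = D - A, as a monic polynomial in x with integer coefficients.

x^10 - 18x^9 + 136x^8 - 560x^7 + 1365x^6 - 2000x^5 + 1700x^4 - 750x^3 + 125x^2

With the vertex order [0, 1, 2, 3, 4, 5, 6, 7, 8, 9], the degrees are [2, 1, 2, 2, 2, 2, 1, 2, 2, 2], giving D = diag(2, 1, 2, 2, 2, 2, 1, 2, 2, 2) and L = D - A. L has integer entries, so p(x) = det(xI - L) has integer coefficients. Expanding the determinant yields x^10 - 18x^9 + 136x^8 - 560x^7 + 1365x^6 - 2000x^5 + 1700x^4 - 750x^3 + 125x^2. Since p(0) = det(-L) = 0, x divides p(x). The eigenvalues sum to 18, which equals trace(L) = 2|E|.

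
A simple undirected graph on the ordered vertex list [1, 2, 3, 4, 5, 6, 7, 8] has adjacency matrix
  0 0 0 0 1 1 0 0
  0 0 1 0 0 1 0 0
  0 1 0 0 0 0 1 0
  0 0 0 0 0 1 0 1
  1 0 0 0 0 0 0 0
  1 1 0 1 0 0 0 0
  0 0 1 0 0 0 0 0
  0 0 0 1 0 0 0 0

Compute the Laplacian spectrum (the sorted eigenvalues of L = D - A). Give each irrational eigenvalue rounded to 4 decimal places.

Reading degrees in the order [1, 2, 3, 4, 5, 6, 7, 8] gives [2, 2, 2, 2, 1, 3, 1, 1]; set D = diag(2, 2, 2, 2, 1, 3, 1, 1) and form L = D - A. L is symmetric positive semidefinite, so every eigenvalue is real and nonnegative. The eigenvalues sum to 14, which equals trace(L) = 2|E|. The largest eigenvalue, 4.4383, is at most the vertex count 8.

[0, 0.2434, 0.3820, 1.1798, 2, 2.6180, 3.1386, 4.4383]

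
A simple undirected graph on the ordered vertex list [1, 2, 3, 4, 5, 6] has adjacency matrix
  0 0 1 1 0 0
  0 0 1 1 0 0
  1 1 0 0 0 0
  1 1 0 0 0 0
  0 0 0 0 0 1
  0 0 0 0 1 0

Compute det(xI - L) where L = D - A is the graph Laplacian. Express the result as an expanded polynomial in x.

Each diagonal entry of L is the vertex degree and each off-diagonal entry is -1 where an edge is present, 0 otherwise; in the order [1, 2, 3, 4, 5, 6] the diagonal is [2, 2, 2, 2, 1, 1]. The eigenvalues of L are [0, 0, 2, 2, 2, 4]; the characteristic polynomial is the product of (x - lambda_i), which multiplies out to x^6 - 10x^5 + 36x^4 - 56x^3 + 32x^2. The constant term is 0 because L is singular (the all-ones vector lies in its kernel). There are 2 zeros in the spectrum, matching the 2 components. The largest eigenvalue, 4, is at most the vertex count 6.

x^6 - 10x^5 + 36x^4 - 56x^3 + 32x^2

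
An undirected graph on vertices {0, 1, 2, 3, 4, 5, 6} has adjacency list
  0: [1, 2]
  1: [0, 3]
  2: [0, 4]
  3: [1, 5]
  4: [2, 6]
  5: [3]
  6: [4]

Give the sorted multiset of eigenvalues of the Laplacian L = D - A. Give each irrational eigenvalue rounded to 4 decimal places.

Each diagonal entry of L is the vertex degree and each off-diagonal entry is -1 where an edge is present, 0 otherwise; in the order [0, 1, 2, 3, 4, 5, 6] the diagonal is [2, 2, 2, 2, 2, 1, 1]. L is symmetric positive semidefinite, so every eigenvalue is real and nonnegative.

[0, 0.1981, 0.7530, 1.5550, 2.4450, 3.2470, 3.8019]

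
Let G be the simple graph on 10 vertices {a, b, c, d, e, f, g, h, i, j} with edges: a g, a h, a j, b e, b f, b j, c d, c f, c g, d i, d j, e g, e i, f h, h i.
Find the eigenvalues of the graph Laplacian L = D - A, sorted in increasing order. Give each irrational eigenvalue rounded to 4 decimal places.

[0, 2, 2, 2, 2, 2, 5, 5, 5, 5]

Reading degrees in the order [a, b, c, d, e, f, g, h, i, j] gives [3, 3, 3, 3, 3, 3, 3, 3, 3, 3]; set D = diag(3, 3, 3, 3, 3, 3, 3, 3, 3, 3) and form L = D - A. L is symmetric positive semidefinite, so every eigenvalue is real and nonnegative. There is one zero in the spectrum, matching the 1 component. By the matrix-tree theorem the graph has (1/10) * product of the nonzero eigenvalues = 2000 spanning trees.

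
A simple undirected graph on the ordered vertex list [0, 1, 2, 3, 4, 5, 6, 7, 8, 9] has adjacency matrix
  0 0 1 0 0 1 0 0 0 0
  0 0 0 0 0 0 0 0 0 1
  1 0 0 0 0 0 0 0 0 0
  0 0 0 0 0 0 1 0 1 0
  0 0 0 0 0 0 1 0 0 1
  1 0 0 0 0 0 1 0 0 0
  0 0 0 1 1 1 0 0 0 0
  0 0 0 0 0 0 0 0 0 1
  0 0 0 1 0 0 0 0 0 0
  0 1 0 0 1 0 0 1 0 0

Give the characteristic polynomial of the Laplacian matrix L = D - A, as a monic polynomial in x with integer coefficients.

x^10 - 18x^9 + 134x^8 - 536x^7 + 1254x^6 - 1752x^5 + 1431x^4 - 638x^3 + 134x^2 - 10x

Each diagonal entry of L is the vertex degree and each off-diagonal entry is -1 where an edge is present, 0 otherwise; in the order [0, 1, 2, 3, 4, 5, 6, 7, 8, 9] the diagonal is [2, 1, 1, 2, 2, 2, 3, 1, 1, 3]. L has integer entries, so p(x) = det(xI - L) has integer coefficients. Expanding the determinant yields x^10 - 18x^9 + 134x^8 - 536x^7 + 1254x^6 - 1752x^5 + 1431x^4 - 638x^3 + 134x^2 - 10x. Since p(0) = det(-L) = 0, x divides p(x). The eigenvalues sum to 18, which equals trace(L) = 2|E|. There is one zero in the spectrum, matching the 1 component.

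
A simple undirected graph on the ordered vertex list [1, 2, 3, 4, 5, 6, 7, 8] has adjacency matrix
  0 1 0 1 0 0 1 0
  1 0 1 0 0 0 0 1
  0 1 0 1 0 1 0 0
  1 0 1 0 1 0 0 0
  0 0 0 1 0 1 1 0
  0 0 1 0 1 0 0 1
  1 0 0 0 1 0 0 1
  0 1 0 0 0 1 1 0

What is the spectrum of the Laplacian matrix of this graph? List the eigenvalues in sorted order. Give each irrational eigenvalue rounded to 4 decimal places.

[0, 2, 2, 2, 4, 4, 4, 6]

With the vertex order [1, 2, 3, 4, 5, 6, 7, 8], the degrees are [3, 3, 3, 3, 3, 3, 3, 3], giving D = diag(3, 3, 3, 3, 3, 3, 3, 3) and L = D - A. The multiplicity of 0 as a Laplacian eigenvalue equals the number of connected components. The largest eigenvalue, 6, is at most the vertex count 8.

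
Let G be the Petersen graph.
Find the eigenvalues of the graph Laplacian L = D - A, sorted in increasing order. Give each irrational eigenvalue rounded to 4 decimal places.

[0, 2, 2, 2, 2, 2, 5, 5, 5, 5]

The graph has 10 vertices and degree multiset [3, 3, 3, 3, 3, 3, 3, 3, 3, 3]; D is the diagonal matrix of degrees and L = D - A. Diagonalising L (or applying a numerical eigensolver to the 10x10 matrix) gives the spectrum above. The largest eigenvalue, 5, is at most the vertex count 10.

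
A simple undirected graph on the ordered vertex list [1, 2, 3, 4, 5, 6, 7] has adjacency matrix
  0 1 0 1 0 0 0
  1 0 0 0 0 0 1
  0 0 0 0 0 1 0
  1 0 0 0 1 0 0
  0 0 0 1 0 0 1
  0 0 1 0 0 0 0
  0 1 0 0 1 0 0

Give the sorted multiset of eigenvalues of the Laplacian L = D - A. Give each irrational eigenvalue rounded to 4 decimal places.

[0, 0, 1.3820, 1.3820, 2, 3.6180, 3.6180]

With the vertex order [1, 2, 3, 4, 5, 6, 7], the degrees are [2, 2, 1, 2, 2, 1, 2], giving D = diag(2, 2, 1, 2, 2, 1, 2) and L = D - A. Since every row of L sums to 0, the all-ones vector is in the kernel and 0 is an eigenvalue. The 2 zero eigenvalues correspond to the 2 connected components. The eigenvalues sum to 12, which equals trace(L) = 2|E|.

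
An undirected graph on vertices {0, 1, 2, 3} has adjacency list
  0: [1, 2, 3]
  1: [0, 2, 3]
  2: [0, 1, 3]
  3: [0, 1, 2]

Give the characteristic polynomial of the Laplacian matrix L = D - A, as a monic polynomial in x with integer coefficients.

Each diagonal entry of L is the vertex degree and each off-diagonal entry is -1 where an edge is present, 0 otherwise; in the order [0, 1, 2, 3] the diagonal is [3, 3, 3, 3]. L has integer entries, so p(x) = det(xI - L) has integer coefficients. Expanding the determinant yields x^4 - 12x^3 + 48x^2 - 64x. The constant term is 0 because L is singular (the all-ones vector lies in its kernel). The largest eigenvalue, 4, is at most the vertex count 4.

x^4 - 12x^3 + 48x^2 - 64x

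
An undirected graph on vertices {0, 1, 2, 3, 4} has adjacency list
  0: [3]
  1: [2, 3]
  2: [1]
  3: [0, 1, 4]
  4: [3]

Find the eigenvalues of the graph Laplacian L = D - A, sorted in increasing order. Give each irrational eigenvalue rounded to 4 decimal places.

[0, 0.5188, 1, 2.3111, 4.1701]

Each diagonal entry of L is the vertex degree and each off-diagonal entry is -1 where an edge is present, 0 otherwise; in the order [0, 1, 2, 3, 4] the diagonal is [1, 2, 1, 3, 1]. The multiplicity of 0 as a Laplacian eigenvalue equals the number of connected components. The single zero eigenvalue shows the graph is connected. By the matrix-tree theorem the graph has (1/5) * product of the nonzero eigenvalues = 1 spanning tree.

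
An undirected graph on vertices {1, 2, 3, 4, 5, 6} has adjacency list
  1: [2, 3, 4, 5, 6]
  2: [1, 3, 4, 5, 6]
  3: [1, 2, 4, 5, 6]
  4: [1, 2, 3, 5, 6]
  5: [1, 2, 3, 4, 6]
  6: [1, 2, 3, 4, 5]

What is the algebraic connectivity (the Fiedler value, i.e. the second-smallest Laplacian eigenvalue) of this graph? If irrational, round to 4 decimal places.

6

Each diagonal entry of L is the vertex degree and each off-diagonal entry is -1 where an edge is present, 0 otherwise; in the order [1, 2, 3, 4, 5, 6] the diagonal is [5, 5, 5, 5, 5, 5]. Computing the eigenvalues of L and sorting gives [0, 6, 6, 6, 6, 6]. The Fiedler value lambda_2 = 6 is strictly positive, so the graph is connected. The eigenvalues sum to 30, which equals trace(L) = 2|E|.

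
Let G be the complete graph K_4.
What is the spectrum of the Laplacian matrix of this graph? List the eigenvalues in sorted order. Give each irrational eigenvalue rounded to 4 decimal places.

The graph has 4 vertices and degree multiset [3, 3, 3, 3]; D is the diagonal matrix of degrees and L = D - A. Diagonalising L (or applying a numerical eigensolver to the 4x4 matrix) gives the spectrum above. The single zero eigenvalue shows the graph is connected.

[0, 4, 4, 4]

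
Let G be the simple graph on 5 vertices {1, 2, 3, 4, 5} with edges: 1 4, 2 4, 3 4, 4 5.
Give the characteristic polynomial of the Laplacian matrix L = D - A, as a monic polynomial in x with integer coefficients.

x^5 - 8x^4 + 18x^3 - 16x^2 + 5x

With the vertex order [1, 2, 3, 4, 5], the degrees are [1, 1, 1, 4, 1], giving D = diag(1, 1, 1, 4, 1) and L = D - A. Computing det(xI - L) by cofactor expansion (or equivalently via sum-over-permutations) gives x^5 - 8x^4 + 18x^3 - 16x^2 + 5x. Since p(0) = det(-L) = 0, x divides p(x). There is one zero in the spectrum, matching the 1 component.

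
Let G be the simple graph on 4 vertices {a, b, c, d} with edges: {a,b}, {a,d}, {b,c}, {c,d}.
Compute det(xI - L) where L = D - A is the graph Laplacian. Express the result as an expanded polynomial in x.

x^4 - 8x^3 + 20x^2 - 16x

Each diagonal entry of L is the vertex degree and each off-diagonal entry is -1 where an edge is present, 0 otherwise; in the order [a, b, c, d] the diagonal is [2, 2, 2, 2]. The eigenvalues of L are [0, 2, 2, 4]; the characteristic polynomial is the product of (x - lambda_i), which multiplies out to x^4 - 8x^3 + 20x^2 - 16x. The coefficient of x^3 equals -trace(L) = -8, matching the sum of degrees. By the matrix-tree theorem the graph has (1/4) * product of the nonzero eigenvalues = 4 spanning trees. The eigenvalues sum to 8, which equals trace(L) = 2|E|.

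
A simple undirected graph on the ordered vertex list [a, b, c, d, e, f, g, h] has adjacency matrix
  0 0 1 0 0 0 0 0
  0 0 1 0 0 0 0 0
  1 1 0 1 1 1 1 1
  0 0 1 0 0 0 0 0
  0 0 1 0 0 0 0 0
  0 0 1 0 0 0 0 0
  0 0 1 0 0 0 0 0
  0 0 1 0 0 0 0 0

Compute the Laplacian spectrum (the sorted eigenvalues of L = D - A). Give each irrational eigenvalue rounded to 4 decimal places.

[0, 1, 1, 1, 1, 1, 1, 8]

Reading degrees in the order [a, b, c, d, e, f, g, h] gives [1, 1, 7, 1, 1, 1, 1, 1]; set D = diag(1, 1, 7, 1, 1, 1, 1, 1) and form L = D - A. L is symmetric positive semidefinite, so every eigenvalue is real and nonnegative. The largest eigenvalue, 8, is at most the vertex count 8.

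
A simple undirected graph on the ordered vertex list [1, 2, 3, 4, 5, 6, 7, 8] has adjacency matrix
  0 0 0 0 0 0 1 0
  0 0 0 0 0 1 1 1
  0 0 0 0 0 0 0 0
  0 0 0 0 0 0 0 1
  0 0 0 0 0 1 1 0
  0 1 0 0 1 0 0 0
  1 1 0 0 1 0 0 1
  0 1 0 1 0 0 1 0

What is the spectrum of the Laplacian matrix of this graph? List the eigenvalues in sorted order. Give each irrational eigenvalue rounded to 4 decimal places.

With the vertex order [1, 2, 3, 4, 5, 6, 7, 8], the degrees are [1, 3, 0, 1, 2, 2, 4, 3], giving D = diag(1, 3, 0, 1, 2, 2, 4, 3) and L = D - A. L is symmetric positive semidefinite, so every eigenvalue is real and nonnegative. The 2 zero eigenvalues correspond to the 2 connected components. The largest eigenvalue, 5.3047, is at most the vertex count 8.

[0, 0, 0.6638, 0.8895, 2.1363, 2.6298, 4.3760, 5.3047]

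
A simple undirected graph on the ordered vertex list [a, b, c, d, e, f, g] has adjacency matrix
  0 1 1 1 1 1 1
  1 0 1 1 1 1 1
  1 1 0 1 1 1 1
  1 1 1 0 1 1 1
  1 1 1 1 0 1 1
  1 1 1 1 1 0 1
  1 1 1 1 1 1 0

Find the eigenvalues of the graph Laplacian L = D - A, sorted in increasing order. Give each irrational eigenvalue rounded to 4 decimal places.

[0, 7, 7, 7, 7, 7, 7]

Each diagonal entry of L is the vertex degree and each off-diagonal entry is -1 where an edge is present, 0 otherwise; in the order [a, b, c, d, e, f, g] the diagonal is [6, 6, 6, 6, 6, 6, 6]. Since every row of L sums to 0, the all-ones vector is in the kernel and 0 is an eigenvalue. By the matrix-tree theorem the graph has (1/7) * product of the nonzero eigenvalues = 16807 spanning trees. There is one zero in the spectrum, matching the 1 component.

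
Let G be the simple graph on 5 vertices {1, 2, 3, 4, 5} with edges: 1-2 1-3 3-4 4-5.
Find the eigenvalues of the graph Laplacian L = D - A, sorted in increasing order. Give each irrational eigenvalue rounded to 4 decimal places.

[0, 0.3820, 1.3820, 2.6180, 3.6180]

Reading degrees in the order [1, 2, 3, 4, 5] gives [2, 1, 2, 2, 1]; set D = diag(2, 1, 2, 2, 1) and form L = D - A. Diagonalising L (or applying a numerical eigensolver to the 5x5 matrix) gives the spectrum above. The single zero eigenvalue shows the graph is connected.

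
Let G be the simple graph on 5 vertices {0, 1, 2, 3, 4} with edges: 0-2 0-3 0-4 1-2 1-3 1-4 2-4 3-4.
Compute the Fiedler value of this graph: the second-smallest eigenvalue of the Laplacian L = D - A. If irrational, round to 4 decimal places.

Each diagonal entry of L is the vertex degree and each off-diagonal entry is -1 where an edge is present, 0 otherwise; in the order [0, 1, 2, 3, 4] the diagonal is [3, 3, 3, 3, 4]. The smallest Laplacian eigenvalue is always 0. The next one, lambda_2 = 3, measures how hard the graph is to disconnect: larger values mean better connectivity. There is one zero in the spectrum, matching the 1 component.

3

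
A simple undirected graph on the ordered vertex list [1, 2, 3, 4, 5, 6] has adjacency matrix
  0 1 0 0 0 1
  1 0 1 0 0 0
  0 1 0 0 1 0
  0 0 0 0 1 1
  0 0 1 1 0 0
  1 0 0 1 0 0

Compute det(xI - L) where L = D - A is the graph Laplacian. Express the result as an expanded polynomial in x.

Reading degrees in the order [1, 2, 3, 4, 5, 6] gives [2, 2, 2, 2, 2, 2]; set D = diag(2, 2, 2, 2, 2, 2) and form L = D - A. Computing det(xI - L) by cofactor expansion (or equivalently via sum-over-permutations) gives x^6 - 12x^5 + 54x^4 - 112x^3 + 105x^2 - 36x. The constant term is 0 because L is singular (the all-ones vector lies in its kernel). The largest eigenvalue, 4, is at most the vertex count 6.

x^6 - 12x^5 + 54x^4 - 112x^3 + 105x^2 - 36x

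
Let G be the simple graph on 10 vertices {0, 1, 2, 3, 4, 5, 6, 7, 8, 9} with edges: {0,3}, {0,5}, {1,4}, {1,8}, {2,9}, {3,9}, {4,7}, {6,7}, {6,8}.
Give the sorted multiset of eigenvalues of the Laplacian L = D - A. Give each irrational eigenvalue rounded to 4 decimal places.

Each diagonal entry of L is the vertex degree and each off-diagonal entry is -1 where an edge is present, 0 otherwise; in the order [0, 1, 2, 3, 4, 5, 6, 7, 8, 9] the diagonal is [2, 2, 1, 2, 2, 1, 2, 2, 2, 2]. Diagonalising L (or applying a numerical eigensolver to the 10x10 matrix) gives the spectrum above. The 2 zero eigenvalues correspond to the 2 connected components. The largest eigenvalue, 3.6180, is at most the vertex count 10.

[0, 0, 0.3820, 1.3820, 1.3820, 1.3820, 2.6180, 3.6180, 3.6180, 3.6180]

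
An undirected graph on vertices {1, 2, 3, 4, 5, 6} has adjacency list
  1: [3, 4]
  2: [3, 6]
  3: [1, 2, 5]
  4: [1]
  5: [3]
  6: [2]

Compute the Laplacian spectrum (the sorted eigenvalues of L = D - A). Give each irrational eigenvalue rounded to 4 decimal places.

Each diagonal entry of L is the vertex degree and each off-diagonal entry is -1 where an edge is present, 0 otherwise; in the order [1, 2, 3, 4, 5, 6] the diagonal is [2, 2, 3, 1, 1, 1]. The multiplicity of 0 as a Laplacian eigenvalue equals the number of connected components. The single zero eigenvalue shows the graph is connected. The eigenvalues sum to 10, which equals trace(L) = 2|E|.

[0, 0.3820, 0.6972, 2, 2.6180, 4.3028]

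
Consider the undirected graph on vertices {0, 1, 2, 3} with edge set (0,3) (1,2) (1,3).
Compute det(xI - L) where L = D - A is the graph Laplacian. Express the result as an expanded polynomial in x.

x^4 - 6x^3 + 10x^2 - 4x

Reading degrees in the order [0, 1, 2, 3] gives [1, 2, 1, 2]; set D = diag(1, 2, 1, 2) and form L = D - A. Computing det(xI - L) by cofactor expansion (or equivalently via sum-over-permutations) gives x^4 - 6x^3 + 10x^2 - 4x. The coefficient of x^3 equals -trace(L) = -6, matching the sum of degrees. By the matrix-tree theorem the graph has (1/4) * product of the nonzero eigenvalues = 1 spanning tree. The eigenvalues sum to 6, which equals trace(L) = 2|E|.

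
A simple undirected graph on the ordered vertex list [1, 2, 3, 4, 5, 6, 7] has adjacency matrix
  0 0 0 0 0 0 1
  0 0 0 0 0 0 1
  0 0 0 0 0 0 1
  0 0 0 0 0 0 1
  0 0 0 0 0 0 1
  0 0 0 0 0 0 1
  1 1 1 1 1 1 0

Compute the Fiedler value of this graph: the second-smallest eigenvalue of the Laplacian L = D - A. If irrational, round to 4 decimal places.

Reading degrees in the order [1, 2, 3, 4, 5, 6, 7] gives [1, 1, 1, 1, 1, 1, 6]; set D = diag(1, 1, 1, 1, 1, 1, 6) and form L = D - A. Computing the eigenvalues of L and sorting gives [0, 1, 1, 1, 1, 1, 7]. The Fiedler value lambda_2 = 1 is strictly positive, so the graph is connected. There is one zero in the spectrum, matching the 1 component. The largest eigenvalue, 7, is at most the vertex count 7.

1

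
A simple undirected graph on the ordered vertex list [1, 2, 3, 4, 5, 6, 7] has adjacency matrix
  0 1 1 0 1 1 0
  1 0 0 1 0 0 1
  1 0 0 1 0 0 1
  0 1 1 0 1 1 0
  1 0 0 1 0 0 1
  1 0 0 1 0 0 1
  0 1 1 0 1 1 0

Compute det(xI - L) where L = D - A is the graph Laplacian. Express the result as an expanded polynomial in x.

Reading degrees in the order [1, 2, 3, 4, 5, 6, 7] gives [4, 3, 3, 4, 3, 3, 4]; set D = diag(4, 3, 3, 4, 3, 3, 4) and form L = D - A. Computing det(xI - L) by cofactor expansion (or equivalently via sum-over-permutations) gives x^7 - 24x^6 + 234x^5 - 1192x^4 + 3357x^3 - 4968x^2 + 3024x. The constant term is 0 because L is singular (the all-ones vector lies in its kernel). There is one zero in the spectrum, matching the 1 component. By the matrix-tree theorem the graph has (1/7) * product of the nonzero eigenvalues = 432 spanning trees.

x^7 - 24x^6 + 234x^5 - 1192x^4 + 3357x^3 - 4968x^2 + 3024x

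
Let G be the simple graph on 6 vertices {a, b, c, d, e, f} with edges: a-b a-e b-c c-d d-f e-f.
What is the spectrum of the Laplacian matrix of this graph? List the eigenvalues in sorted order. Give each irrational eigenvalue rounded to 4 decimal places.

Each diagonal entry of L is the vertex degree and each off-diagonal entry is -1 where an edge is present, 0 otherwise; in the order [a, b, c, d, e, f] the diagonal is [2, 2, 2, 2, 2, 2]. Since every row of L sums to 0, the all-ones vector is in the kernel and 0 is an eigenvalue. The single zero eigenvalue shows the graph is connected.

[0, 1, 1, 3, 3, 4]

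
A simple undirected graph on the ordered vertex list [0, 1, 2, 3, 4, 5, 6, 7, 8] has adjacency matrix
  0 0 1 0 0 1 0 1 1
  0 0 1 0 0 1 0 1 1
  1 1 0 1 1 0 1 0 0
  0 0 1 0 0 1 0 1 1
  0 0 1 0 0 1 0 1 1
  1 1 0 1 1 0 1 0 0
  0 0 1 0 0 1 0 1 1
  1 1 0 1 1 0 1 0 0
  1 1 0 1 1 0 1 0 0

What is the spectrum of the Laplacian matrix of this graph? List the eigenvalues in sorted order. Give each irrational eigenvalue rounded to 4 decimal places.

With the vertex order [0, 1, 2, 3, 4, 5, 6, 7, 8], the degrees are [4, 4, 5, 4, 4, 5, 4, 5, 5], giving D = diag(4, 4, 5, 4, 4, 5, 4, 5, 5) and L = D - A. The multiplicity of 0 as a Laplacian eigenvalue equals the number of connected components.

[0, 4, 4, 4, 4, 5, 5, 5, 9]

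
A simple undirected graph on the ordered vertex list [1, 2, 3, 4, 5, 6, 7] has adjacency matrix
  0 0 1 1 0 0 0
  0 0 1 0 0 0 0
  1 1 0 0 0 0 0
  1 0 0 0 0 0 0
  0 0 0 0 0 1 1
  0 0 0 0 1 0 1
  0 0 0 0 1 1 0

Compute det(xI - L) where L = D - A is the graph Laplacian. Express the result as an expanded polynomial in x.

x^7 - 12x^6 + 55x^5 - 118x^4 + 114x^3 - 36x^2

Reading degrees in the order [1, 2, 3, 4, 5, 6, 7] gives [2, 1, 2, 1, 2, 2, 2]; set D = diag(2, 1, 2, 1, 2, 2, 2) and form L = D - A. Computing det(xI - L) by cofactor expansion (or equivalently via sum-over-permutations) gives x^7 - 12x^6 + 55x^5 - 118x^4 + 114x^3 - 36x^2. The constant term is 0 because L is singular (the all-ones vector lies in its kernel).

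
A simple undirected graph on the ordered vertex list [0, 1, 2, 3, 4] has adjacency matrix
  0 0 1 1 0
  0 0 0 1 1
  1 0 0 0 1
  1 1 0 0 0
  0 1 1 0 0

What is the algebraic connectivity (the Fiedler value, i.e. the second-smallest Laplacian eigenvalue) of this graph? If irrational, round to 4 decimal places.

With the vertex order [0, 1, 2, 3, 4], the degrees are [2, 2, 2, 2, 2], giving D = diag(2, 2, 2, 2, 2) and L = D - A. The sorted Laplacian eigenvalues are [0, 1.3820, 1.3820, 3.6180, 3.6180]; the algebraic connectivity is the second entry, 1.3820. The eigenvalues sum to 10, which equals trace(L) = 2|E|. There is one zero in the spectrum, matching the 1 component.

1.3820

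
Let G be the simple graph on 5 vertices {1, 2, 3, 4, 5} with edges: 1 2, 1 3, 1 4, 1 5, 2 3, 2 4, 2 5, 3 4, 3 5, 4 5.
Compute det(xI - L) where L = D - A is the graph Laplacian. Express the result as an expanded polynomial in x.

With the vertex order [1, 2, 3, 4, 5], the degrees are [4, 4, 4, 4, 4], giving D = diag(4, 4, 4, 4, 4) and L = D - A. L has integer entries, so p(x) = det(xI - L) has integer coefficients. Expanding the determinant yields x^5 - 20x^4 + 150x^3 - 500x^2 + 625x. Since p(0) = det(-L) = 0, x divides p(x). The eigenvalues sum to 20, which equals trace(L) = 2|E|.

x^5 - 20x^4 + 150x^3 - 500x^2 + 625x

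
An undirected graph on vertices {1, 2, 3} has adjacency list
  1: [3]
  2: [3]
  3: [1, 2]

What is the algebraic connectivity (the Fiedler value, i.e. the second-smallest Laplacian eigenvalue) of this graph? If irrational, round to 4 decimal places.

Reading degrees in the order [1, 2, 3] gives [1, 1, 2]; set D = diag(1, 1, 2) and form L = D - A. The sorted Laplacian eigenvalues are [0, 1, 3]; the algebraic connectivity is the second entry, 1. By the matrix-tree theorem the graph has (1/3) * product of the nonzero eigenvalues = 1 spanning tree.

1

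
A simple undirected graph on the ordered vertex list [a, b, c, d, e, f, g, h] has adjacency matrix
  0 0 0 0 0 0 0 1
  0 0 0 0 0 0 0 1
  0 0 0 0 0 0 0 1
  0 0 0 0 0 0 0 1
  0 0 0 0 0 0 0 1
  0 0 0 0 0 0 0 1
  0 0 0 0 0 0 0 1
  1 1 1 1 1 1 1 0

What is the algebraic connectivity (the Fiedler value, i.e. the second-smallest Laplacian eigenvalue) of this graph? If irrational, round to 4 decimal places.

1

Each diagonal entry of L is the vertex degree and each off-diagonal entry is -1 where an edge is present, 0 otherwise; in the order [a, b, c, d, e, f, g, h] the diagonal is [1, 1, 1, 1, 1, 1, 1, 7]. The smallest Laplacian eigenvalue is always 0. The next one, lambda_2 = 1, measures how hard the graph is to disconnect: larger values mean better connectivity. The eigenvalues sum to 14, which equals trace(L) = 2|E|.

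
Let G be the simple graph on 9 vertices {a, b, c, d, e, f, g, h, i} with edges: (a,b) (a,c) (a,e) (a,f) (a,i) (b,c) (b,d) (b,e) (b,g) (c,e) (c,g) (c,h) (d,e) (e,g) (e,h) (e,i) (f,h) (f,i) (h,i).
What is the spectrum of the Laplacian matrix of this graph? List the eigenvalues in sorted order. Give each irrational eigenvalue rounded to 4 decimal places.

Reading degrees in the order [a, b, c, d, e, f, g, h, i] gives [5, 5, 5, 2, 7, 3, 3, 4, 4]; set D = diag(5, 5, 5, 2, 7, 3, 3, 4, 4) and form L = D - A. L is symmetric positive semidefinite, so every eigenvalue is real and nonnegative. The largest eigenvalue, 8.1199, is at most the vertex count 9.

[0, 1.4921, 2.2788, 4.0483, 4.2661, 4.6747, 6.2971, 6.8229, 8.1199]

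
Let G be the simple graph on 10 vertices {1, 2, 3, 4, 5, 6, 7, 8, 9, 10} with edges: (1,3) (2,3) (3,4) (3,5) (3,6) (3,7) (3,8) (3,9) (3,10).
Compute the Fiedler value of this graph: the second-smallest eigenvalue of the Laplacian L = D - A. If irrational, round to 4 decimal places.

Each diagonal entry of L is the vertex degree and each off-diagonal entry is -1 where an edge is present, 0 otherwise; in the order [1, 2, 3, 4, 5, 6, 7, 8, 9, 10] the diagonal is [1, 1, 9, 1, 1, 1, 1, 1, 1, 1]. The smallest Laplacian eigenvalue is always 0. The next one, lambda_2 = 1, measures how hard the graph is to disconnect: larger values mean better connectivity.

1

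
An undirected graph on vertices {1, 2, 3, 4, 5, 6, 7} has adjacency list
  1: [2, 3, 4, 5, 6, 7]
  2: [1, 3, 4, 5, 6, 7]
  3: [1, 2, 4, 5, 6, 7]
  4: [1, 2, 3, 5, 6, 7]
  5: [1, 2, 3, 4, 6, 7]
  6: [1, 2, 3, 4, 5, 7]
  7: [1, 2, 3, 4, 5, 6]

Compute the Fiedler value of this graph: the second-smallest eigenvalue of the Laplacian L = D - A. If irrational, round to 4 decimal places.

Each diagonal entry of L is the vertex degree and each off-diagonal entry is -1 where an edge is present, 0 otherwise; in the order [1, 2, 3, 4, 5, 6, 7] the diagonal is [6, 6, 6, 6, 6, 6, 6]. The sorted Laplacian eigenvalues are [0, 7, 7, 7, 7, 7, 7]; the algebraic connectivity is the second entry, 7.

7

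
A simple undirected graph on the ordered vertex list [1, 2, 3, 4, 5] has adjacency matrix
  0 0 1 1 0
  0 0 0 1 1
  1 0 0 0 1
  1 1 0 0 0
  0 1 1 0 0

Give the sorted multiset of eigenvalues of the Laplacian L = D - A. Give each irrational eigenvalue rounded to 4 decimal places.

[0, 1.3820, 1.3820, 3.6180, 3.6180]

Each diagonal entry of L is the vertex degree and each off-diagonal entry is -1 where an edge is present, 0 otherwise; in the order [1, 2, 3, 4, 5] the diagonal is [2, 2, 2, 2, 2]. The multiplicity of 0 as a Laplacian eigenvalue equals the number of connected components. By the matrix-tree theorem the graph has (1/5) * product of the nonzero eigenvalues = 5 spanning trees.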